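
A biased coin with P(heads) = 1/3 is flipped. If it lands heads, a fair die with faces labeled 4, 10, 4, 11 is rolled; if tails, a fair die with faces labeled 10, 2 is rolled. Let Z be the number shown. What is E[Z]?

E[Z | heads] = (4+10+4+11)/4 = 29/4.
E[Z | tails] = (10+2)/2 = 6.
By the law of total expectation,
E[Z] = (1/3)·(29/4) + (2/3)·(6) = 77/12.

77/12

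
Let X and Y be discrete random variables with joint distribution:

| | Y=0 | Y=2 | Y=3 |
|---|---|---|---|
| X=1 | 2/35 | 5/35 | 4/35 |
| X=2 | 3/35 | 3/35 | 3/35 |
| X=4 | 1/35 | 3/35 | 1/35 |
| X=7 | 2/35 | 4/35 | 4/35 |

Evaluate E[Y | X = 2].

5/3

P(X = 2) = 9/35.
Σ Y·P over the event = 0·(3/35) + 2·(3/35) + 3·(3/35) = 3/7.
E[Y | X = 2] = (3/7) / (9/35) = 5/3.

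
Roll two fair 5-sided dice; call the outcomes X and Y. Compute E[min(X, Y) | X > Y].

Outcomes with X > Y: (2,1), (3,1), (3,2), (4,1), (4,2), (4,3), (5,1), (5,2), (5,3), (5,4), each with probability 1/25.
E[min(X, Y) | X > Y] = (1 + 1 + 2 + 1 + 2 + 3 + 1 + 2 + 3 + 4) / 10 = 2.

2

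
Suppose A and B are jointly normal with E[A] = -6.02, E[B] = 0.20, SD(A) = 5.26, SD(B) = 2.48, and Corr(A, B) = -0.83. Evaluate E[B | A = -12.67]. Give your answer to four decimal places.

E[B | A=x] = μ_B + ρ(σ_B/σ_A)(x − μ_A) for jointly normal variables.
E[B | A=-12.67] = 0.20 + (-0.83)·(2.48/5.26)·(-12.67 − (-6.02)) = 0.20 + (-0.39133)·(-6.65) = 2.8023.

2.8023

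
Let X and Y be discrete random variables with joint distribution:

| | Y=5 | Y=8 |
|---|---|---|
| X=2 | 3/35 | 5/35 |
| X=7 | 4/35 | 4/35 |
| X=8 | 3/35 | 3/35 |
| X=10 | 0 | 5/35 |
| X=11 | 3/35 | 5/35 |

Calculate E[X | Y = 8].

167/22

P(Y = 8) = 22/35.
Summing X·P(X=x,Y=y) over the conditioning event gives 167/35.
E[X | Y = 8] = (167/35) / (22/35) = 167/22.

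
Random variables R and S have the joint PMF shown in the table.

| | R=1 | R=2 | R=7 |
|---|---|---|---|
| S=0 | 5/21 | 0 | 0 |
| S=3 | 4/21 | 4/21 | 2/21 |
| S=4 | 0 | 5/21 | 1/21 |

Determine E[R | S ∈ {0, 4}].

P(S ∈ {0, 4}) = 11/21.
Σ R·P over the event = 1·(5/21) + 2·(5/21) + 7·(1/21) = 22/21.
E[R | S ∈ {0, 4}] = (22/21) / (11/21) = 2.

2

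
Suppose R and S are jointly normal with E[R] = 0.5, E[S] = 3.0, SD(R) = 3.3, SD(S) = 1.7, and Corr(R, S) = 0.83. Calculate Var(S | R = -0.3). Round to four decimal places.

0.8991

Var(S | R=x) = (1 − ρ²)·σ_S².
Var(S | R=-0.3) = (1.7)²·(1 − (0.83)²) = 2.89·0.3111 = 0.8991.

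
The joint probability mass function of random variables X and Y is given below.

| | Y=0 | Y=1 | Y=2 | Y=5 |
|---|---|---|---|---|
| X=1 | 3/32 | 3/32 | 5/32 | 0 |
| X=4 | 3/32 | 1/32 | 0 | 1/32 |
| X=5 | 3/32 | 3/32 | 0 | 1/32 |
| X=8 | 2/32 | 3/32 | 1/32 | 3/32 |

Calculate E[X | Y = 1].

P(Y = 1) = 5/16.
Σ X·P over the event = 1·(3/32) + 4·(1/32) + 5·(3/32) + 8·(3/32) = 23/16.
E[X | Y = 1] = (23/16) / (5/16) = 23/5.

23/5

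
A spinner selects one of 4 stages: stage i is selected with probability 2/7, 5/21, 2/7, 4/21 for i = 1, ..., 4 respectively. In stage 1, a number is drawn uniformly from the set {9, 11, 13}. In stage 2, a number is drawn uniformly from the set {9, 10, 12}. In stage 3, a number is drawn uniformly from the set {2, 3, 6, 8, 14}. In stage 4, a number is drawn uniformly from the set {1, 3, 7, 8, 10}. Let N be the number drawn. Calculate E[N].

E[N | stage 1] = (9+11+13)/3 = 11.
E[N | stage 2] = (9+10+12)/3 = 31/3.
E[N | stage 3] = (2+3+6+8+14)/5 = 33/5.
E[N | stage 4] = (1+3+7+8+10)/5 = 29/5.
E[N] = (2/7)·(11) + (5/21)·(31/3) + (2/7)·(33/5) + (4/21)·(29/5) = 2707/315.

2707/315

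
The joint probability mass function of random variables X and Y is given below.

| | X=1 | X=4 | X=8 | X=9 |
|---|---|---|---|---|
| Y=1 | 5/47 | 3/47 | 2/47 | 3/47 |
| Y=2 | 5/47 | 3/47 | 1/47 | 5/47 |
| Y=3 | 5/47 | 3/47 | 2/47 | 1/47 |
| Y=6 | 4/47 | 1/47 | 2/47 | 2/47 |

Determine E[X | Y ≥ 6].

P(Y ≥ 6) = 9/47.
Σ X·P over the event = 1·(4/47) + 4·(1/47) + 8·(2/47) + 9·(2/47) = 42/47.
E[X | Y ≥ 6] = (42/47) / (9/47) = 14/3.

14/3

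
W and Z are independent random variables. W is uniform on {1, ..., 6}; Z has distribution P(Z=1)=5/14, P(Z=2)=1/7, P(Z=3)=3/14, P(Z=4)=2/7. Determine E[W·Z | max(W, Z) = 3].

81/16

P(max(W, Z) = 3) = 4/21.
Summing WZ·P(x,y) over outcomes with max(W, Z) = 3 gives 27/28.
E[W·Z | max(W, Z) = 3] = (27/28) / (4/21) = 81/16.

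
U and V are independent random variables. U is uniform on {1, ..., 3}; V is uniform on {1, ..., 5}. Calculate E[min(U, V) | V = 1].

1

P(V = 1) = 1/5.
Summing min(U,V)·P(x,y) over outcomes with V = 1 gives 1/5.
E[min(U, V) | V = 1] = (1/5) / (1/5) = 1.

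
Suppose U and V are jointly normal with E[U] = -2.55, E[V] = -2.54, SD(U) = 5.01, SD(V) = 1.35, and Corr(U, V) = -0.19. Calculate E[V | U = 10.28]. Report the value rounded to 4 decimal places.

E[V | U=x] = μ_V + ρ(σ_V/σ_U)(x − μ_U) for jointly normal variables.
E[V | U=10.28] = -2.54 + (-0.19)·(1.35/5.01)·(10.28 − (-2.55)) = -2.54 + (-0.051198)·(12.83) = -3.1969.

-3.1969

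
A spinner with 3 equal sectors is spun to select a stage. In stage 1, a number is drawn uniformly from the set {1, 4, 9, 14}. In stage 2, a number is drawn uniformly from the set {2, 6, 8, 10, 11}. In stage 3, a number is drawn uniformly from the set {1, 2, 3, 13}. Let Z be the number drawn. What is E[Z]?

383/60

E[Z | stage 1] = (1+4+9+14)/4 = 7.
E[Z | stage 2] = (2+6+8+10+11)/5 = 37/5.
E[Z | stage 3] = (1+2+3+13)/4 = 19/4.
By the law of total expectation,
E[Z] = (1/3)·(7) + (1/3)·(37/5) + (1/3)·(19/4) = 383/60.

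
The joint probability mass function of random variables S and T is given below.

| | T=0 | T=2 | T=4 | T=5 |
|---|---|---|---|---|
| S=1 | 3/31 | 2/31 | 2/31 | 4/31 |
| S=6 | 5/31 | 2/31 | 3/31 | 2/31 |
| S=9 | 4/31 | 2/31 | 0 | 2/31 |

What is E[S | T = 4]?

P(T = 4) = 5/31.
Summing S·P(S=x,T=y) over the conditioning event gives 20/31.
E[S | T = 4] = (20/31) / (5/31) = 4.

4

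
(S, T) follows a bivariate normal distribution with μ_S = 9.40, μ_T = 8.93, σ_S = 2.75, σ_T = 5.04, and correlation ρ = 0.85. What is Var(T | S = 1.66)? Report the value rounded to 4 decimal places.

Var(T | S=x) = (1 − ρ²)·σ_T².
Var(T | S=1.66) = (5.04)²·(1 − (0.85)²) = 25.4016·0.2775 = 7.0489.

7.0489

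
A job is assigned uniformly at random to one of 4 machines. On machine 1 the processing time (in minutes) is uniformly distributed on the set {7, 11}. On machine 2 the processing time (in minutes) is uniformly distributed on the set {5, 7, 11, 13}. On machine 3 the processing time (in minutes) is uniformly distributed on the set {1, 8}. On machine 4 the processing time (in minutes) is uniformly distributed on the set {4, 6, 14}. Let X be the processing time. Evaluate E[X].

61/8

E[X | machine 1] = (7+11)/2 = 9.
E[X | machine 2] = (5+7+11+13)/4 = 9.
E[X | machine 3] = (1+8)/2 = 9/2.
E[X | machine 4] = (4+6+14)/3 = 8.
E[X] = (1/4)·(9) + (1/4)·(9) + (1/4)·(9/2) + (1/4)·(8) = 61/8.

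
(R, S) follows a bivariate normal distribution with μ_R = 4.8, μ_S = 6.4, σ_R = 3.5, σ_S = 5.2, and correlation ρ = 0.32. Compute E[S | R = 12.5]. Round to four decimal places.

For a bivariate normal, E[S | R=x] = μ_S + ρ·(σ_S/σ_R)·(x − μ_R).
E[S | R=12.5] = 6.4 + (0.32)·(5.2/3.5)·(12.5 − (4.8)) = 6.4 + (0.47543)·(7.7) = 10.0608.

10.0608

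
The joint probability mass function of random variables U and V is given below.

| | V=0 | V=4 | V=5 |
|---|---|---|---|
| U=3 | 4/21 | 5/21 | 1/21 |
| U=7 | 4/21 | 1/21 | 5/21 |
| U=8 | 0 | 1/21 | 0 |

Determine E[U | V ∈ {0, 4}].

P(V ∈ {0, 4}) = 5/7.
Σ U·P over the event = 3·(4/21) + 3·(5/21) + 7·(4/21) + 7·(1/21) + 8·(1/21) = 10/3.
E[U | V ∈ {0, 4}] = (10/3) / (5/7) = 14/3.

14/3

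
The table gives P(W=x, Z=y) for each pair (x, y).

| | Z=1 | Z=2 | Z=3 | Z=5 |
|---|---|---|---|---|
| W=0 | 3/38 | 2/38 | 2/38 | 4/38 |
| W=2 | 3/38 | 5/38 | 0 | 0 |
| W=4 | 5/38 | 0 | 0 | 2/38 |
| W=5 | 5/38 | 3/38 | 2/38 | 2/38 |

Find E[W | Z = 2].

P(Z = 2) = 5/19.
Σ W·P over the event = 0·(2/38) + 2·(5/38) + 5·(3/38) = 25/38.
E[W | Z = 2] = (25/38) / (5/19) = 5/2.

5/2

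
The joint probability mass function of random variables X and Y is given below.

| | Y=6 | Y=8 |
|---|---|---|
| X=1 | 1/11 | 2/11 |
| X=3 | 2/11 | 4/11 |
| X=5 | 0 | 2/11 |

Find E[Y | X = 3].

P(X = 3) = 6/11.
Σ Y·P over the event = 6·(2/11) + 8·(4/11) = 4.
E[Y | X = 3] = (4) / (6/11) = 22/3.

22/3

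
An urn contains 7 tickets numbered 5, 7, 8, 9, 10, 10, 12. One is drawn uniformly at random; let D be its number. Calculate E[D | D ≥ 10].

P(D ≥ 10) = 3/7.
Σ over the event: 10·2/7 + 12·1/7 = 32/7.
E[D | D ≥ 10] = (32/7) / (3/7) = 32/3.

32/3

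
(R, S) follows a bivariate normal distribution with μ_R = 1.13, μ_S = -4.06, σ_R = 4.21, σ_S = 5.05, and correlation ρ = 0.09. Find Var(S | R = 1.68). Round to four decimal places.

For a bivariate normal, Var(S | R=x) = σ_S²(1 − ρ²).
Var(S | R=1.68) = (5.05)²·(1 − (0.09)²) = 25.5025·0.9919 = 25.2959.

25.2959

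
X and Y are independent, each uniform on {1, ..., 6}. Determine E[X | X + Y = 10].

Outcomes with X + Y = 10: (4,6), (5,5), (6,4), each with probability 1/36.
E[X | X + Y = 10] = (4 + 5 + 6) / 3 = 5.

5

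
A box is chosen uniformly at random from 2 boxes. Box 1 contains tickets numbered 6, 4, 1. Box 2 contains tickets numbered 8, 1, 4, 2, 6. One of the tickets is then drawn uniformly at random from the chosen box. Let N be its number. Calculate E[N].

59/15

E[N | box 1] = (6+4+1)/3 = 11/3.
E[N | box 2] = (8+1+4+2+6)/5 = 21/5.
By the law of total expectation,
E[N] = (1/2)·(11/3) + (1/2)·(21/5) = 59/15.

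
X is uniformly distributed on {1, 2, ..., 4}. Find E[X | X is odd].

2

Given X is odd, X is equally likely to be any of {1, 3}.
E[X | X is odd] = (1 + 3) / 2 = 2.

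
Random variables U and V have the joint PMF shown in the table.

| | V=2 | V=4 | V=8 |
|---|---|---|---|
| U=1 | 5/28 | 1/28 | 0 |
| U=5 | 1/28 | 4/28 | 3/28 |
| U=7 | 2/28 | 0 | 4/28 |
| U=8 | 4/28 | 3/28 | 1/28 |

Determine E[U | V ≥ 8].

51/8

P(V ≥ 8) = 2/7.
Summing U·P(U=x,V=y) over the conditioning event gives 51/28.
E[U | V ≥ 8] = (51/28) / (2/7) = 51/8.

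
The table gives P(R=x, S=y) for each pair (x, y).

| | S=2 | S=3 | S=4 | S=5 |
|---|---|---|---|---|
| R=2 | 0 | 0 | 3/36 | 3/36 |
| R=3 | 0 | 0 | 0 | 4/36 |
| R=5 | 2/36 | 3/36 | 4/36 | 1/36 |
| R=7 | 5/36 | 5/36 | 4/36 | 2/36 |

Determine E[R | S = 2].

45/7

P(S = 2) = 7/36.
Σ R·P over the event = 5·(2/36) + 7·(5/36) = 5/4.
E[R | S = 2] = (5/4) / (7/36) = 45/7.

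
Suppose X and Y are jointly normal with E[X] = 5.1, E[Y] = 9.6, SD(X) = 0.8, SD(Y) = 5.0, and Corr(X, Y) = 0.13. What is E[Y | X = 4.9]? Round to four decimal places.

9.4375

The regression of Y on X has slope ρ·σ_Y/σ_X and passes through (μ_X, μ_Y).
E[Y | X=4.9] = 9.6 + (0.13)·(5.0/0.8)·(4.9 − (5.1)) = 9.6 + (0.8125)·(-0.2) = 9.4375.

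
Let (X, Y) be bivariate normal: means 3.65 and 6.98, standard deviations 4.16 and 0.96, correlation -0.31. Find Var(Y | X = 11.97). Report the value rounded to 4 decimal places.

0.8330

Var(Y | X=x) = (1 − ρ²)·σ_Y².
Var(Y | X=11.97) = (0.96)²·(1 − (-0.31)²) = 0.9216·0.9039 = 0.8330.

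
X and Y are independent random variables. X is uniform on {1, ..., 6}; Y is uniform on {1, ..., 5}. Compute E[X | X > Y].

P(X > Y) = 1/2.
Summing X·P(x,y) over outcomes with X > Y gives 7/3.
E[X | X > Y] = (7/3) / (1/2) = 14/3.

14/3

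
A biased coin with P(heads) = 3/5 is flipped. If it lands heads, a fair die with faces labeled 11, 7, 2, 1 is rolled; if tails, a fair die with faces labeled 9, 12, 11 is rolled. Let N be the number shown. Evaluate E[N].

89/12

E[N | heads] = (11+7+2+1)/4 = 21/4.
E[N | tails] = (9+12+11)/3 = 32/3.
By the law of total expectation,
E[N] = (3/5)·(21/4) + (2/5)·(32/3) = 89/12.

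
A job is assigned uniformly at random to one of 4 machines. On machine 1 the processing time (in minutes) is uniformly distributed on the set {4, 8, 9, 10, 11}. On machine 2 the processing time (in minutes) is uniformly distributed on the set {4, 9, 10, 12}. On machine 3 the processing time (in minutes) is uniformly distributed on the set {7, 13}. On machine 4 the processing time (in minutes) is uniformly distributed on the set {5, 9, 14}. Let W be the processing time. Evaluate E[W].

2189/240

E[W | machine 1] = (4+8+9+10+11)/5 = 42/5.
E[W | machine 2] = (4+9+10+12)/4 = 35/4.
E[W | machine 3] = (7+13)/2 = 10.
E[W | machine 4] = (5+9+14)/3 = 28/3.
E[W] = (1/4)·(42/5) + (1/4)·(35/4) + (1/4)·(10) + (1/4)·(28/3) = 2189/240.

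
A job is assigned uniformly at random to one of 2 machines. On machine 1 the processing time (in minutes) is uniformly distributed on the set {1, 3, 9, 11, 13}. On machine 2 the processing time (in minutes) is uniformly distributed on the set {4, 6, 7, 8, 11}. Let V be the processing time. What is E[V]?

73/10

E[V | machine 1] = (1+3+9+11+13)/5 = 37/5.
E[V | machine 2] = (4+6+7+8+11)/5 = 36/5.
E[V] = (1/2)·(37/5) + (1/2)·(36/5) = 73/10.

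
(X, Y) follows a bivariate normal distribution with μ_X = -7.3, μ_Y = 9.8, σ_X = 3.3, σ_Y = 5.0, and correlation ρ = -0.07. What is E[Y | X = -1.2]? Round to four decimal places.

E[Y | X=x] = μ_Y + ρ(σ_Y/σ_X)(x − μ_X) for jointly normal variables.
E[Y | X=-1.2] = 9.8 + (-0.07)·(5.0/3.3)·(-1.2 − (-7.3)) = 9.8 + (-0.10606)·(6.1) = 9.1530.

9.1530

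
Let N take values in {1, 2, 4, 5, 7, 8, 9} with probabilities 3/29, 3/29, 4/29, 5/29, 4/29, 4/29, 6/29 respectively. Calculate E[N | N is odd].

P(N is odd) = 18/29.
Σ over the event: 1·3/29 + 5·5/29 + 7·4/29 + 9·6/29 = 110/29.
E[N | N is odd] = (110/29) / (18/29) = 55/9.

55/9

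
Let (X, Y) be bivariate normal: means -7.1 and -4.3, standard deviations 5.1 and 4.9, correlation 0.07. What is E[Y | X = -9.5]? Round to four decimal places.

-4.4614

E[Y | X=x] = μ_Y + ρ(σ_Y/σ_X)(x − μ_X) for jointly normal variables.
E[Y | X=-9.5] = -4.3 + (0.07)·(4.9/5.1)·(-9.5 − (-7.1)) = -4.3 + (0.067255)·(-2.4) = -4.4614.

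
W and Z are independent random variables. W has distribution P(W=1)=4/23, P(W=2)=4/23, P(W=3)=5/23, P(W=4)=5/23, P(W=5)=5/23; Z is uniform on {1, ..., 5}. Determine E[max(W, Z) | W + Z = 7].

P(W + Z = 7) = 19/115.
Summing max(W,Z)·P(x,y) over outcomes with W + Z = 7 gives 17/23.
E[max(W, Z) | W + Z = 7] = (17/23) / (19/115) = 85/19.

85/19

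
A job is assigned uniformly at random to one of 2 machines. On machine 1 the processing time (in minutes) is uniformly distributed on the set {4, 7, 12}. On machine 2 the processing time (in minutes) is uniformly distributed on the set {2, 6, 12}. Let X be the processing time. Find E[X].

E[X | machine 1] = (4+7+12)/3 = 23/3.
E[X | machine 2] = (2+6+12)/3 = 20/3.
E[X] = (1/2)·(23/3) + (1/2)·(20/3) = 43/6.

43/6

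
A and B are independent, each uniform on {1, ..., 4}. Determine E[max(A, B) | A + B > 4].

37/10

Outcomes with A + B > 4: (1,4), (2,3), (2,4), (3,2), (3,3), (3,4), (4,1), (4,2), (4,3), (4,4), each with probability 1/16.
E[max(A, B) | A + B > 4] = (4 + 3 + 4 + 3 + 3 + 4 + 4 + 4 + 4 + 4) / 10 = 37/10.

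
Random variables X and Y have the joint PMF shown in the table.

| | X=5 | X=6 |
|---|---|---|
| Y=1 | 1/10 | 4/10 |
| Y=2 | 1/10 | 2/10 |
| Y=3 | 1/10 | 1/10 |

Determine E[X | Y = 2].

17/3

P(Y = 2) = 3/10.
Σ X·P over the event = 5·(1/10) + 6·(2/10) = 17/10.
E[X | Y = 2] = (17/10) / (3/10) = 17/3.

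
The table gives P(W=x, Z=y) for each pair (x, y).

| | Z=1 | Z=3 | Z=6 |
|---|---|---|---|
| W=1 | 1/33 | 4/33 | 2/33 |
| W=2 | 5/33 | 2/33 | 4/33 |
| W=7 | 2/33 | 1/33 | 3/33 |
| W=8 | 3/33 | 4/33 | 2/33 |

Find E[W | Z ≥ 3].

47/11

P(Z ≥ 3) = 2/3.
Σ W·P over the event = 1·(4/33) + 1·(2/33) + 2·(2/33) + 2·(4/33) + 7·(1/33) + 7·(3/33) + 8·(4/33) + 8·(2/33) = 94/33.
E[W | Z ≥ 3] = (94/33) / (2/3) = 47/11.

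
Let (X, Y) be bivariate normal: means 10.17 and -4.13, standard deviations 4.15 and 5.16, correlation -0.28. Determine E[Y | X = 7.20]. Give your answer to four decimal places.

-3.0960

For a bivariate normal, E[Y | X=x] = μ_Y + ρ·(σ_Y/σ_X)·(x − μ_X).
E[Y | X=7.20] = -4.13 + (-0.28)·(5.16/4.15)·(7.20 − (10.17)) = -4.13 + (-0.34814)·(-2.97) = -3.0960.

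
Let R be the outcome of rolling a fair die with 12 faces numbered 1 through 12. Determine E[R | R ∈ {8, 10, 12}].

P(R ∈ {8, 10, 12}) = 1/4.
Σ over the event: 8·1/12 + 10·1/12 + 12·1/12 = 5/2.
E[R | R ∈ {8, 10, 12}] = (5/2) / (1/4) = 10.

10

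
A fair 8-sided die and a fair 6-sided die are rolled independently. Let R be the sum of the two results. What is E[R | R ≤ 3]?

8/3

P(R ≤ 3) = 1/16.
Σ over the event: 2·1/48 + 3·1/24 = 1/6.
E[R | R ≤ 3] = (1/6) / (1/16) = 8/3.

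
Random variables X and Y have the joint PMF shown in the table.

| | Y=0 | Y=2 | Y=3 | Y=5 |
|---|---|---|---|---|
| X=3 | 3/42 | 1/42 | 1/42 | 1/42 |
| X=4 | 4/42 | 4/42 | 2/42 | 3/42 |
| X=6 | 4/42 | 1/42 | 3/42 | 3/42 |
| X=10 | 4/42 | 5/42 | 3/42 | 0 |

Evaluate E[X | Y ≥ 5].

P(Y ≥ 5) = 1/6.
Summing X·P(X=x,Y=y) over the conditioning event gives 11/14.
E[X | Y ≥ 5] = (11/14) / (1/6) = 33/7.

33/7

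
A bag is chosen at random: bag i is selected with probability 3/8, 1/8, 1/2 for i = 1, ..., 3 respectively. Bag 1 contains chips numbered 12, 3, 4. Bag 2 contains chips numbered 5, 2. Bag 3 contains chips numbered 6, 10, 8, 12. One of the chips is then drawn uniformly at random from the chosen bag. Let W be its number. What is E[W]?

117/16

E[W | bag 1] = (12+3+4)/3 = 19/3.
E[W | bag 2] = (5+2)/2 = 7/2.
E[W | bag 3] = (6+10+8+12)/4 = 9.
E[W] = (3/8)·(19/3) + (1/8)·(7/2) + (1/2)·(9) = 117/16.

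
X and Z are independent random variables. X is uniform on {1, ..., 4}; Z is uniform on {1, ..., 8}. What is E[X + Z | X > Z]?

Outcomes with X > Z: (2,1), (3,1), (3,2), (4,1), (4,2), (4,3), each with probability 1/32.
E[X + Z | X > Z] = (3 + 4 + 5 + 5 + 6 + 7) / 6 = 5.

5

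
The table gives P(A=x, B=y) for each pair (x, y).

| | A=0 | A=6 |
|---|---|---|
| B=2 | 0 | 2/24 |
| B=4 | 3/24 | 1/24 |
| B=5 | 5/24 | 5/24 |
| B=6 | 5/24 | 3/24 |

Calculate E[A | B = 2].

6

P(B = 2) = 1/12.
Σ A·P over the event = 6·(2/24) = 1/2.
E[A | B = 2] = (1/2) / (1/12) = 6.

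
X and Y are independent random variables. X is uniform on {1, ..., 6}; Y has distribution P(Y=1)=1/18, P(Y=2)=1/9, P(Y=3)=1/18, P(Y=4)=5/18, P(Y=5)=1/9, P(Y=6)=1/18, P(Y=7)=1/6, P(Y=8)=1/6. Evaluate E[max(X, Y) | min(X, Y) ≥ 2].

483/85

P(min(X, Y) ≥ 2) = 85/108.
Summing max(X,Y)·P(x,y) over outcomes with min(X, Y) ≥ 2 gives 161/36.
E[max(X, Y) | min(X, Y) ≥ 2] = (161/36) / (85/108) = 483/85.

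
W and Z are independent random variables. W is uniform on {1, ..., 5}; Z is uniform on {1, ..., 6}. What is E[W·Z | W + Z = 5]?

5

P(W + Z = 5) = 2/15.
Summing WZ·P(x,y) over outcomes with W + Z = 5 gives 2/3.
E[W·Z | W + Z = 5] = (2/3) / (2/15) = 5.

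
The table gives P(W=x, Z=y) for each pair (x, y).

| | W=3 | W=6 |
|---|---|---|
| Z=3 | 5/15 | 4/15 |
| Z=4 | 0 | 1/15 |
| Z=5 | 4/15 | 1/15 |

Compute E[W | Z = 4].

6

P(Z = 4) = 1/15.
Summing W·P(W=x,Z=y) over the conditioning event gives 2/5.
E[W | Z = 4] = (2/5) / (1/15) = 6.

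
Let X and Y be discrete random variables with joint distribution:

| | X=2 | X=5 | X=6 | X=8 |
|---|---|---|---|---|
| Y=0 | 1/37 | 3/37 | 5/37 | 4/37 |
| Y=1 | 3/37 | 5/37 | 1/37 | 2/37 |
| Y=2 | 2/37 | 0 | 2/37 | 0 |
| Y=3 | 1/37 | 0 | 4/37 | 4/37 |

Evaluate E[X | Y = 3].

P(Y = 3) = 9/37.
Summing X·P(X=x,Y=y) over the conditioning event gives 58/37.
E[X | Y = 3] = (58/37) / (9/37) = 58/9.

58/9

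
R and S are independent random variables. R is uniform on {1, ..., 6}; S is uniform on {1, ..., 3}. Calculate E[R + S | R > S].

25/4

P(R > S) = 2/3.
Summing (R+S)·P(x,y) over outcomes with R > S gives 25/6.
E[R + S | R > S] = (25/6) / (2/3) = 25/4.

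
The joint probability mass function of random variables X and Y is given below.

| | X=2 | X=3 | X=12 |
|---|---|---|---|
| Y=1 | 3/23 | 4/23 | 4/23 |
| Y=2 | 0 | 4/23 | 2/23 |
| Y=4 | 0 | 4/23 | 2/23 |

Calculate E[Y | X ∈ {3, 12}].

11/5

P(X ∈ {3, 12}) = 20/23.
Summing Y·P(X=x,Y=y) over the conditioning event gives 44/23.
E[Y | X ∈ {3, 12}] = (44/23) / (20/23) = 11/5.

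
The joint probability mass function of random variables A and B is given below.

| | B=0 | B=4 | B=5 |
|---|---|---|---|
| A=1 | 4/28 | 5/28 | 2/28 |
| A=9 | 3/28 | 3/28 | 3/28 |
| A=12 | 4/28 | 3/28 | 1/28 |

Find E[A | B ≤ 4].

P(B ≤ 4) = 11/14.
Σ A·P over the event = 1·(4/28) + 1·(5/28) + 9·(3/28) + 9·(3/28) + 12·(4/28) + 12·(3/28) = 21/4.
E[A | B ≤ 4] = (21/4) / (11/14) = 147/22.

147/22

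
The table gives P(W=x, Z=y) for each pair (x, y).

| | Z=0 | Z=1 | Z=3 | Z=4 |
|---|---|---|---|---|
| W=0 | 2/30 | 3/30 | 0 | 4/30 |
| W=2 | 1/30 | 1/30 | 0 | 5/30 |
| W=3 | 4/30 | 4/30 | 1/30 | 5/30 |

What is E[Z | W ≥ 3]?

P(W ≥ 3) = 7/15.
Σ Z·P over the event = 0·(4/30) + 1·(4/30) + 3·(1/30) + 4·(5/30) = 9/10.
E[Z | W ≥ 3] = (9/10) / (7/15) = 27/14.

27/14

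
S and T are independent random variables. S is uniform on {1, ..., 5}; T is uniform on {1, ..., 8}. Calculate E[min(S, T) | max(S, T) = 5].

Outcomes with max(S, T) = 5: (1,5), (2,5), (3,5), (4,5), (5,1), (5,2), (5,3), (5,4), (5,5), each with probability 1/40.
E[min(S, T) | max(S, T) = 5] = (1 + 2 + 3 + 4 + 1 + 2 + 3 + 4 + 5) / 9 = 25/9.

25/9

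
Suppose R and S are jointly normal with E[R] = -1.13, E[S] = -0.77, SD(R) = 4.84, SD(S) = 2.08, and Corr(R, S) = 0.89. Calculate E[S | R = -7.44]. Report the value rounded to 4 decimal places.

The regression of S on R has slope ρ·σ_S/σ_R and passes through (μ_R, μ_S).
E[S | R=-7.44] = -0.77 + (0.89)·(2.08/4.84)·(-7.44 − (-1.13)) = -0.77 + (0.38248)·(-6.31) = -3.1834.

-3.1834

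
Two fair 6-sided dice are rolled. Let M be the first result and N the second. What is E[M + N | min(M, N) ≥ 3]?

9

P(min(M, N) ≥ 3) = 4/9.
Summing (M+N)·P(x,y) over outcomes with min(M, N) ≥ 3 gives 4.
E[M + N | min(M, N) ≥ 3] = (4) / (4/9) = 9.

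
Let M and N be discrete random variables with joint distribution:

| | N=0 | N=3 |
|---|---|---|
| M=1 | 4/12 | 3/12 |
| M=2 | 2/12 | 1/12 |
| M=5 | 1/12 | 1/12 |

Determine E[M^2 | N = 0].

P(N = 0) = 7/12.
Σ M^2·P over the event = 1·(4/12) + 4·(2/12) + 25·(1/12) = 37/12.
E[M^2 | N = 0] = (37/12) / (7/12) = 37/7.

37/7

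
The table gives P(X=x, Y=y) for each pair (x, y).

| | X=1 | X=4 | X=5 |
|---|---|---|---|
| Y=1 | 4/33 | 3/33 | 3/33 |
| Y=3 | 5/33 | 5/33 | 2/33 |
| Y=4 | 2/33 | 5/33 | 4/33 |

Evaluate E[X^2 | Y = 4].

182/11

P(Y = 4) = 1/3.
Σ X^2·P over the event = 1·(2/33) + 16·(5/33) + 25·(4/33) = 182/33.
E[X^2 | Y = 4] = (182/33) / (1/3) = 182/11.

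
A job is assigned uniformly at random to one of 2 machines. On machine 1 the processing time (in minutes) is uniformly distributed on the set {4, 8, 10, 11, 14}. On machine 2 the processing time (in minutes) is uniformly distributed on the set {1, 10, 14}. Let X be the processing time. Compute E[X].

E[X | machine 1] = (4+8+10+11+14)/5 = 47/5.
E[X | machine 2] = (1+10+14)/3 = 25/3.
E[X] = (1/2)·(47/5) + (1/2)·(25/3) = 133/15.

133/15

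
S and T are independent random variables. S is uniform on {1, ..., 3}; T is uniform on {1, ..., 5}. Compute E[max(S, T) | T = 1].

2

Outcomes with T = 1: (1,1), (2,1), (3,1), each with probability 1/15.
E[max(S, T) | T = 1] = (1 + 2 + 3) / 3 = 2.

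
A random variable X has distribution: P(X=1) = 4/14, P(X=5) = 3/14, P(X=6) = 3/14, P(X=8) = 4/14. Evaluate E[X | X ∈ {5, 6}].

P(X ∈ {5, 6}) = 3/7.
Σ over the event: 5·3/14 + 6·3/14 = 33/14.
E[X | X ∈ {5, 6}] = (33/14) / (3/7) = 11/2.

11/2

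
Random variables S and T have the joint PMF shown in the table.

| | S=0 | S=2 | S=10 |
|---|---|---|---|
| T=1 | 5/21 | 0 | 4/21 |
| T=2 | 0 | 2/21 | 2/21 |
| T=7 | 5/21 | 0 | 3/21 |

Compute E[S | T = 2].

6

P(T = 2) = 4/21.
Σ S·P over the event = 2·(2/21) + 10·(2/21) = 8/7.
E[S | T = 2] = (8/7) / (4/21) = 6.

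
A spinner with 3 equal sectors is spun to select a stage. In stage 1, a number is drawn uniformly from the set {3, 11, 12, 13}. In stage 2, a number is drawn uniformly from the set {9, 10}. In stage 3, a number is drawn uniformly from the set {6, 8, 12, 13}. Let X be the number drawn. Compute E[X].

29/3

E[X | stage 1] = (3+11+12+13)/4 = 39/4.
E[X | stage 2] = (9+10)/2 = 19/2.
E[X | stage 3] = (6+8+12+13)/4 = 39/4.
E[X] = (1/3)·(39/4) + (1/3)·(19/2) + (1/3)·(39/4) = 29/3.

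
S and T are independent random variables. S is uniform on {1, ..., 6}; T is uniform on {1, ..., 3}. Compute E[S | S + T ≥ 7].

Outcomes with S + T ≥ 7: (4,3), (5,2), (5,3), (6,1), (6,2), (6,3), each with probability 1/18.
E[S | S + T ≥ 7] = (4 + 5 + 5 + 6 + 6 + 6) / 6 = 16/3.

16/3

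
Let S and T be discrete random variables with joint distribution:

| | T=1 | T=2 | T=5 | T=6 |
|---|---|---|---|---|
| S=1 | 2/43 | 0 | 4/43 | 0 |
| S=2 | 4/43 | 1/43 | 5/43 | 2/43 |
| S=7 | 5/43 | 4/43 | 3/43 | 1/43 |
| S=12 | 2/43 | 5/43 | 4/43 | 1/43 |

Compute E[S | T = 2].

9

P(T = 2) = 10/43.
Summing S·P(S=x,T=y) over the conditioning event gives 90/43.
E[S | T = 2] = (90/43) / (10/43) = 9.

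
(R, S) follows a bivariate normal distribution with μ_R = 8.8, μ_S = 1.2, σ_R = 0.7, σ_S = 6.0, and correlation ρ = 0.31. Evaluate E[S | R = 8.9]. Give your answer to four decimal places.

1.4657

The regression of S on R has slope ρ·σ_S/σ_R and passes through (μ_R, μ_S).
E[S | R=8.9] = 1.2 + (0.31)·(6.0/0.7)·(8.9 − (8.8)) = 1.2 + (2.6571)·(0.1) = 1.4657.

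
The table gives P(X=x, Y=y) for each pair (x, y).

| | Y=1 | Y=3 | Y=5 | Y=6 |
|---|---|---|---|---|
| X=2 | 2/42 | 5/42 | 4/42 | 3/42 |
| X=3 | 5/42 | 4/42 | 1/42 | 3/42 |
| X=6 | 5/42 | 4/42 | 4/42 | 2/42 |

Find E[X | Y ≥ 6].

P(Y ≥ 6) = 4/21.
Summing X·P(X=x,Y=y) over the conditioning event gives 9/14.
E[X | Y ≥ 6] = (9/14) / (4/21) = 27/8.

27/8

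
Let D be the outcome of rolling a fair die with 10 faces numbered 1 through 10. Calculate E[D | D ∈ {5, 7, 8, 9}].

29/4

P(D ∈ {5, 7, 8, 9}) = 2/5.
Σ over the event: 5·1/10 + 7·1/10 + 8·1/10 + 9·1/10 = 29/10.
E[D | D ∈ {5, 7, 8, 9}] = (29/10) / (2/5) = 29/4.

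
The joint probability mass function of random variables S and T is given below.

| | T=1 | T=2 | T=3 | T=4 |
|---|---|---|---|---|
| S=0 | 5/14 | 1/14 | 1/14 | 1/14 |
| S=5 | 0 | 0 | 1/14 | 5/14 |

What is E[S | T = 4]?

P(T = 4) = 3/7.
Σ S·P over the event = 0·(1/14) + 5·(5/14) = 25/14.
E[S | T = 4] = (25/14) / (3/7) = 25/6.

25/6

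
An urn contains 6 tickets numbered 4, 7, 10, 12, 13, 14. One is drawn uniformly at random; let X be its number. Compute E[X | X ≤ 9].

11/2

P(X ≤ 9) = 1/3.
Σ over the event: 4·1/6 + 7·1/6 = 11/6.
E[X | X ≤ 9] = (11/6) / (1/3) = 11/2.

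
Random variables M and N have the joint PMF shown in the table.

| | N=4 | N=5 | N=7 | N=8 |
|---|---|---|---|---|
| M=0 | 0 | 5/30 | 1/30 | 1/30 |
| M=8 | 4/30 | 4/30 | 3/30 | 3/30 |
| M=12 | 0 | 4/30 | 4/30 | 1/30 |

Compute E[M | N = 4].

P(N = 4) = 2/15.
Summing M·P(M=x,N=y) over the conditioning event gives 16/15.
E[M | N = 4] = (16/15) / (2/15) = 8.

8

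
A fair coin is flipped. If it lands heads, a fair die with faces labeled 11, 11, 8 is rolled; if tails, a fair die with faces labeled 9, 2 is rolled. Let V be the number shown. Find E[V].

31/4

E[V | heads] = (11+11+8)/3 = 10.
E[V | tails] = (9+2)/2 = 11/2.
E[V] = (1/2)·(10) + (1/2)·(11/2) = 31/4.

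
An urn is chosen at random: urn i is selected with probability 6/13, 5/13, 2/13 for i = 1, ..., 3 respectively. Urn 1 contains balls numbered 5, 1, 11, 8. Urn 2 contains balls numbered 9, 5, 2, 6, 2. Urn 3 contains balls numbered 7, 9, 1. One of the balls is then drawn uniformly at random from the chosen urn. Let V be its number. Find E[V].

437/78

E[V | urn 1] = (5+1+11+8)/4 = 25/4.
E[V | urn 2] = (9+5+2+6+2)/5 = 24/5.
E[V | urn 3] = (7+9+1)/3 = 17/3.
By the law of total expectation,
E[V] = (6/13)·(25/4) + (5/13)·(24/5) + (2/13)·(17/3) = 437/78.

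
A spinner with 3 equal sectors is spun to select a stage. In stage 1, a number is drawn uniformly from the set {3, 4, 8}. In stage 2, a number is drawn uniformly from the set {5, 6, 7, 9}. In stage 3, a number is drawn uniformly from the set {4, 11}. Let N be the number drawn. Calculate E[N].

77/12

E[N | stage 1] = (3+4+8)/3 = 5.
E[N | stage 2] = (5+6+7+9)/4 = 27/4.
E[N | stage 3] = (4+11)/2 = 15/2.
E[N] = (1/3)·(5) + (1/3)·(27/4) + (1/3)·(15/2) = 77/12.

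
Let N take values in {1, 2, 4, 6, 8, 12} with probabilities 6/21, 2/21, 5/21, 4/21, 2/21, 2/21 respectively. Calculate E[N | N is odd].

1

P(N is odd) = 2/7.
Σ over the event: 1·2/7 = 2/7.
E[N | N is odd] = (2/7) / (2/7) = 1.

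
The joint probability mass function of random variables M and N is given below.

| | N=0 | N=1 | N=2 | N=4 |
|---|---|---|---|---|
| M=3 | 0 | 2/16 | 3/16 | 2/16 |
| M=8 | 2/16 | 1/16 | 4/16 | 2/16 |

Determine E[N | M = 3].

16/7

P(M = 3) = 7/16.
Σ N·P over the event = 1·(2/16) + 2·(3/16) + 4·(2/16) = 1.
E[N | M = 3] = (1) / (7/16) = 16/7.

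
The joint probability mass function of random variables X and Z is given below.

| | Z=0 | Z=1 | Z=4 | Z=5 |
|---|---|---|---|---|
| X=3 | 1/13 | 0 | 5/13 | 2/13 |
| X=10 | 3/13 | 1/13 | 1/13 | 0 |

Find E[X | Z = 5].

3

P(Z = 5) = 2/13.
Σ X·P over the event = 3·(2/13) = 6/13.
E[X | Z = 5] = (6/13) / (2/13) = 3.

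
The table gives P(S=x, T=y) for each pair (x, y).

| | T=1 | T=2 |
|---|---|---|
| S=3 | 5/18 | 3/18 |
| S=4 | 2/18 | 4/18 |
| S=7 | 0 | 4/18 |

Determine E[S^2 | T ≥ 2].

287/11

P(T ≥ 2) = 11/18.
Σ S^2·P over the event = 9·(3/18) + 16·(4/18) + 49·(4/18) = 287/18.
E[S^2 | T ≥ 2] = (287/18) / (11/18) = 287/11.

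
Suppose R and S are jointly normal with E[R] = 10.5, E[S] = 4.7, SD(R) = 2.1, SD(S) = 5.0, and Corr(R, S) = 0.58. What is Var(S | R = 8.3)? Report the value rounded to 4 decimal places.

For a bivariate normal, Var(S | R=x) = σ_S²(1 − ρ²).
Var(S | R=8.3) = (5.0)²·(1 − (0.58)²) = 25·0.6636 = 16.5900.

16.5900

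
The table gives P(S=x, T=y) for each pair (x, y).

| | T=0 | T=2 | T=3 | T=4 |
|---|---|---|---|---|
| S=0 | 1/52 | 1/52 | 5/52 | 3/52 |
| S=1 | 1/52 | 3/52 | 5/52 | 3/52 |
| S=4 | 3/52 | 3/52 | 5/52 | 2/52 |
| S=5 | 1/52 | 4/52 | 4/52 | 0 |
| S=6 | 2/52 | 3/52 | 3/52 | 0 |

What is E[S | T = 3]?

63/22

P(T = 3) = 11/26.
Σ S·P over the event = 0·(5/52) + 1·(5/52) + 4·(5/52) + 5·(4/52) + 6·(3/52) = 63/52.
E[S | T = 3] = (63/52) / (11/26) = 63/22.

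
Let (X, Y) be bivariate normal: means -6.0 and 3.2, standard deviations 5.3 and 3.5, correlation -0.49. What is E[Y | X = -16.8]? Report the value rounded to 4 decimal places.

6.6947

E[Y | X=x] = μ_Y + ρ(σ_Y/σ_X)(x − μ_X) for jointly normal variables.
E[Y | X=-16.8] = 3.2 + (-0.49)·(3.5/5.3)·(-16.8 − (-6.0)) = 3.2 + (-0.32358)·(-10.8) = 6.6947.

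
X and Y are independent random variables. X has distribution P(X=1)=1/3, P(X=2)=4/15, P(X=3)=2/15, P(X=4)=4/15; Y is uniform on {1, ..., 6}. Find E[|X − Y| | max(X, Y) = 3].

4/3

P(max(X, Y) = 3) = 1/6.
Summing |X−Y|·P(x,y) over outcomes with max(X, Y) = 3 gives 2/9.
E[|X − Y| | max(X, Y) = 3] = (2/9) / (1/6) = 4/3.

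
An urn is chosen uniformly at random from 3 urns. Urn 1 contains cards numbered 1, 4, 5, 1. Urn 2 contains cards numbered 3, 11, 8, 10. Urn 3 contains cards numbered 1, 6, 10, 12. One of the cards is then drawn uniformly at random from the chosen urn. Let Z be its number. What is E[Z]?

E[Z | urn 1] = (1+4+5+1)/4 = 11/4.
E[Z | urn 2] = (3+11+8+10)/4 = 8.
E[Z | urn 3] = (1+6+10+12)/4 = 29/4.
By the law of total expectation,
E[Z] = (1/3)·(11/4) + (1/3)·(8) + (1/3)·(29/4) = 6.

6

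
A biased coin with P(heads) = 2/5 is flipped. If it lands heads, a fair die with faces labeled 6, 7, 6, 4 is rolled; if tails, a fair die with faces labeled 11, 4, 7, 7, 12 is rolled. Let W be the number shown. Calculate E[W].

E[W | heads] = (6+7+6+4)/4 = 23/4.
E[W | tails] = (11+4+7+7+12)/5 = 41/5.
E[W] = (2/5)·(23/4) + (3/5)·(41/5) = 361/50.

361/50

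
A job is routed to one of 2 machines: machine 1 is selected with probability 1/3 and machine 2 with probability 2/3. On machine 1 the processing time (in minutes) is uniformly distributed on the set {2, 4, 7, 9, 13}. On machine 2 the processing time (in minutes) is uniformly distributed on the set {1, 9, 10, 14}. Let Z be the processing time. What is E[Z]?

8

E[Z | machine 1] = (2+4+7+9+13)/5 = 7.
E[Z | machine 2] = (1+9+10+14)/4 = 17/2.
By the law of total expectation,
E[Z] = (1/3)·(7) + (2/3)·(17/2) = 8.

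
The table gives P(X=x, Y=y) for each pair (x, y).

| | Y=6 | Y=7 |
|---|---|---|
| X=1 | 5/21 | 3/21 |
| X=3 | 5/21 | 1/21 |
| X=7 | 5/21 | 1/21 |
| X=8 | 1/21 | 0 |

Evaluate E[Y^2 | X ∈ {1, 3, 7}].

P(X ∈ {1, 3, 7}) = 20/21.
Σ Y^2·P over the event = 36·(5/21) + 49·(3/21) + 36·(5/21) + 49·(1/21) + 36·(5/21) + 49·(1/21) = 785/21.
E[Y^2 | X ∈ {1, 3, 7}] = (785/21) / (20/21) = 157/4.

157/4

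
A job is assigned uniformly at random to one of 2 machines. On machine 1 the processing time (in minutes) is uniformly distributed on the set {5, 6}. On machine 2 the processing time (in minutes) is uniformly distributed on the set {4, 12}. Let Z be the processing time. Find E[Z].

E[Z | machine 1] = (5+6)/2 = 11/2.
E[Z | machine 2] = (4+12)/2 = 8.
E[Z] = (1/2)·(11/2) + (1/2)·(8) = 27/4.

27/4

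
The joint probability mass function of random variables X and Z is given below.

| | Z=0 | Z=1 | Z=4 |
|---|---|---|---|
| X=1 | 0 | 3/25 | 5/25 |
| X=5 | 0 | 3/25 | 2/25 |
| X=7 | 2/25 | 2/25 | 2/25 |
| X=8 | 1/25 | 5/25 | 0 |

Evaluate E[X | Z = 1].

P(Z = 1) = 13/25.
Σ X·P over the event = 1·(3/25) + 5·(3/25) + 7·(2/25) + 8·(5/25) = 72/25.
E[X | Z = 1] = (72/25) / (13/25) = 72/13.

72/13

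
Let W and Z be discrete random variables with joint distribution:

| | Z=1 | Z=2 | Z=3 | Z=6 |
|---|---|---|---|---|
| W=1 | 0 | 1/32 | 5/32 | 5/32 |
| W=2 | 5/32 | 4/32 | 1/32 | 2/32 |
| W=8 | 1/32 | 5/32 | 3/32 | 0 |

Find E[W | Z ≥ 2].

P(Z ≥ 2) = 13/16.
Summing W·P(W=x,Z=y) over the conditioning event gives 89/32.
E[W | Z ≥ 2] = (89/32) / (13/16) = 89/26.

89/26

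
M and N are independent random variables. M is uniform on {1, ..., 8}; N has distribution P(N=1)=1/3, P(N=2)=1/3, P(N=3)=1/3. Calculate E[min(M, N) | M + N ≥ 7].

13/6

P(M + N ≥ 7) = 1/2.
Summing min(M,N)·P(x,y) over outcomes with M + N ≥ 7 gives 13/12.
E[min(M, N) | M + N ≥ 7] = (13/12) / (1/2) = 13/6.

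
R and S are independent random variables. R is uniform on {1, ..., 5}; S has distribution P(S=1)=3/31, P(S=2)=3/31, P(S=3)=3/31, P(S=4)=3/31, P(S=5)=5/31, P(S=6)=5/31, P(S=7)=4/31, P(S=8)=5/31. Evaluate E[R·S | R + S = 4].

10/3

P(R + S = 4) = 9/155.
Summing RS·P(x,y) over outcomes with R + S = 4 gives 6/31.
E[R·S | R + S = 4] = (6/31) / (9/155) = 10/3.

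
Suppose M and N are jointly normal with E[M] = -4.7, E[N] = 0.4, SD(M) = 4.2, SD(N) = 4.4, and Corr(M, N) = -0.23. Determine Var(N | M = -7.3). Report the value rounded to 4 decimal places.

18.3359

For a bivariate normal, Var(N | M=x) = σ_N²(1 − ρ²).
Var(N | M=-7.3) = (4.4)²·(1 − (-0.23)²) = 19.36·0.9471 = 18.3359.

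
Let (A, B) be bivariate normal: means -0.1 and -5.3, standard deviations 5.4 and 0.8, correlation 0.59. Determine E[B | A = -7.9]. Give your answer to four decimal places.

-5.9818

For a bivariate normal, E[B | A=x] = μ_B + ρ·(σ_B/σ_A)·(x − μ_A).
E[B | A=-7.9] = -5.3 + (0.59)·(0.8/5.4)·(-7.9 − (-0.1)) = -5.3 + (0.087407)·(-7.8) = -5.9818.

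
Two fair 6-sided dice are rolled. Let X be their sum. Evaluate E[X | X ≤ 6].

P(X ≤ 6) = 5/12.
Σ over the event: 2·1/36 + 3·1/18 + 4·1/12 + 5·1/9 + 6·5/36 = 35/18.
E[X | X ≤ 6] = (35/18) / (5/12) = 14/3.

14/3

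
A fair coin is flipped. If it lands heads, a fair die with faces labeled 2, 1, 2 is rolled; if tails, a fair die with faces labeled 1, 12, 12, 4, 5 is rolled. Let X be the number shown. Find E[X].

127/30

E[X | heads] = (2+1+2)/3 = 5/3.
E[X | tails] = (1+12+12+4+5)/5 = 34/5.
E[X] = (1/2)·(5/3) + (1/2)·(34/5) = 127/30.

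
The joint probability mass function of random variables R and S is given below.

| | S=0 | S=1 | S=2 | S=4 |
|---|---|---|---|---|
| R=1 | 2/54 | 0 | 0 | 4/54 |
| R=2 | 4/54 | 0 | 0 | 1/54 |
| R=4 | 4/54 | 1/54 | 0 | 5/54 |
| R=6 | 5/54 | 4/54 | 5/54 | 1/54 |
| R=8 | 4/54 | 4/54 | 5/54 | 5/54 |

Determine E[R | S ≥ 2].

71/13

P(S ≥ 2) = 13/27.
Σ R·P over the event = 1·(4/54) + 2·(1/54) + 4·(5/54) + 6·(5/54) + 6·(1/54) + 8·(5/54) + 8·(5/54) = 71/27.
E[R | S ≥ 2] = (71/27) / (13/27) = 71/13.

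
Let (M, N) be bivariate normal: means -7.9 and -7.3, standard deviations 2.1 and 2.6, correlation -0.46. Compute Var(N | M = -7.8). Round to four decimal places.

5.3296

Var(N | M=x) = (1 − ρ²)·σ_N².
Var(N | M=-7.8) = (2.6)²·(1 − (-0.46)²) = 6.76·0.7884 = 5.3296.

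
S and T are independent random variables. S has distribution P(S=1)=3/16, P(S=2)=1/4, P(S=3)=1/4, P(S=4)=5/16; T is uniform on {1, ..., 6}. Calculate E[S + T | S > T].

46/9

P(S > T) = 9/32.
Summing (S+T)·P(x,y) over outcomes with S > T gives 23/16.
E[S + T | S > T] = (23/16) / (9/32) = 46/9.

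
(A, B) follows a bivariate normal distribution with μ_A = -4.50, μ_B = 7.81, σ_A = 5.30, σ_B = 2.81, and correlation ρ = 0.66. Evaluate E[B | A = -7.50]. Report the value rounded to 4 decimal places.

For a bivariate normal, E[B | A=x] = μ_B + ρ·(σ_B/σ_A)·(x − μ_A).
E[B | A=-7.50] = 7.81 + (0.66)·(2.81/5.30)·(-7.50 − (-4.50)) = 7.81 + (0.34992)·(-3) = 6.7602.

6.7602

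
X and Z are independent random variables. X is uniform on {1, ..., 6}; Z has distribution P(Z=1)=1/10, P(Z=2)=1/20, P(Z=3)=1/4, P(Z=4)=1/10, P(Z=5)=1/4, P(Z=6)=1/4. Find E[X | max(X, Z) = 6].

P(max(X, Z) = 6) = 3/8.
Summing X·P(x,y) over outcomes with max(X, Z) = 6 gives 13/8.
E[X | max(X, Z) = 6] = (13/8) / (3/8) = 13/3.

13/3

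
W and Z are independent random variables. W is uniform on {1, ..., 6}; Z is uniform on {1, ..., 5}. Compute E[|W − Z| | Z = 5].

P(Z = 5) = 1/5.
Summing |W−Z|·P(x,y) over outcomes with Z = 5 gives 11/30.
E[|W − Z| | Z = 5] = (11/30) / (1/5) = 11/6.

11/6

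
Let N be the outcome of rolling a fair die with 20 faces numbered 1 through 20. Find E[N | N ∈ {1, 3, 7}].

11/3

P(N ∈ {1, 3, 7}) = 3/20.
Σ over the event: 1·1/20 + 3·1/20 + 7·1/20 = 11/20.
E[N | N ∈ {1, 3, 7}] = (11/20) / (3/20) = 11/3.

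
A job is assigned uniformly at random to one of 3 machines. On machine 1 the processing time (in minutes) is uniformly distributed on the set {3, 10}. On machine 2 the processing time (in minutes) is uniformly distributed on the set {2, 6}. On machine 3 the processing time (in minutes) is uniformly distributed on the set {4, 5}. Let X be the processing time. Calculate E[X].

5

E[X | machine 1] = (3+10)/2 = 13/2.
E[X | machine 2] = (2+6)/2 = 4.
E[X | machine 3] = (4+5)/2 = 9/2.
E[X] = (1/3)·(13/2) + (1/3)·(4) + (1/3)·(9/2) = 5.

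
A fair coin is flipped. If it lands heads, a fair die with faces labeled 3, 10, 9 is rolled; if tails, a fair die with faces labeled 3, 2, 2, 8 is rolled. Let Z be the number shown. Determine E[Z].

133/24

E[Z | heads] = (3+10+9)/3 = 22/3.
E[Z | tails] = (3+2+2+8)/4 = 15/4.
By the law of total expectation,
E[Z] = (1/2)·(22/3) + (1/2)·(15/4) = 133/24.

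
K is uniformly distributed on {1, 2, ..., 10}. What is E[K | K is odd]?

5

Given K is odd, K is equally likely to be any of {1, 3, 5, 7, 9}.
E[K | K is odd] = (1 + 3 + 5 + 7 + 9) / 5 = 5.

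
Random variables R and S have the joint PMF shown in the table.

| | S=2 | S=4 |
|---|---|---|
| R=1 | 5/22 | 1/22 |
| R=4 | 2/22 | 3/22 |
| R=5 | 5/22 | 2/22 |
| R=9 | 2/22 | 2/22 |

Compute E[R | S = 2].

P(S = 2) = 7/11.
Σ R·P over the event = 1·(5/22) + 4·(2/22) + 5·(5/22) + 9·(2/22) = 28/11.
E[R | S = 2] = (28/11) / (7/11) = 4.

4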